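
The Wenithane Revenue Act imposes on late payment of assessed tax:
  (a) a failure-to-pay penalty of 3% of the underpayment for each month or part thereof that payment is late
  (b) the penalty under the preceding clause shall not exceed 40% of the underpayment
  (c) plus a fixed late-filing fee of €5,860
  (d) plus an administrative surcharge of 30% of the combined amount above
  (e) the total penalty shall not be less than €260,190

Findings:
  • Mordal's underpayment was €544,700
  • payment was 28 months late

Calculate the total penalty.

Accrued rate: 3% × 28 = 84%, capped at 40% → 40%
Failure-to-pay penalty: 40% of €544,700 = €217,880
Penalty before surcharge: €217,880 + €5,860 = €223,740
Administrative surcharge: 30% of €223,740 = €67,122
Total penalty: €223,740 + €67,122 = €290,862
Minimum €260,190: €290,862 meets the minimum, no increase.

€290,862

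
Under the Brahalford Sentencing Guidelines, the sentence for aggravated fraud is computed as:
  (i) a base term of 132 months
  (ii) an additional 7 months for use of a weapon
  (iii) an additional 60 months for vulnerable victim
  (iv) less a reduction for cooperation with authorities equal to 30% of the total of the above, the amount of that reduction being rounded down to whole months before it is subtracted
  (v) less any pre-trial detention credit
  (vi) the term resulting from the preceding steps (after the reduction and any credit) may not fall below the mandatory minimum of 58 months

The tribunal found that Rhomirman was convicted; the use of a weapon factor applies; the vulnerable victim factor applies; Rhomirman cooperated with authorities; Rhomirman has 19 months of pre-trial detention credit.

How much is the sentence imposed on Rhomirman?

121 months

Use of a weapon enhancement: +7 months
Vulnerable victim enhancement: +60 months
Adjusted term: 132 months + 7 months + 60 months = 199 months
Cooperation with authorities reduction: 30% of 199 months = 59 months (rounded down)
After reduction: 199 − 59 = 140 months
Less pre-trial detention credit: 140 months − 19 months = 121 months
Minimum 58 months: 121 months meets the minimum, no increase.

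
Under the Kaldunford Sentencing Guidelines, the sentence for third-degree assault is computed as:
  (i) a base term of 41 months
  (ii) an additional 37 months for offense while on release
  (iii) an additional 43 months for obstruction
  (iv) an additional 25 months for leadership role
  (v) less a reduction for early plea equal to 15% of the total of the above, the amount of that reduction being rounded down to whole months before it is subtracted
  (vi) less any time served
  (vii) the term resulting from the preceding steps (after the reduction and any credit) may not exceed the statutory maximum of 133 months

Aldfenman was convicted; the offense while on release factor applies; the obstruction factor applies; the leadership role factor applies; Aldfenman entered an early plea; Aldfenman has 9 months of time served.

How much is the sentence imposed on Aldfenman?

Sentence: 116 months

Offense while on release enhancement: +37 months
Obstruction enhancement: +43 months
Leadership role enhancement: +25 months
Adjusted term: 41 months + 37 months + 43 months + 25 months = 146 months
Early plea reduction: 15% of 146 months = 21 months (rounded down)
After reduction: 146 − 21 = 125 months
Less time served: 125 months − 9 months = 116 months
Cap at 133 months: 116 months is within the cap, no reduction.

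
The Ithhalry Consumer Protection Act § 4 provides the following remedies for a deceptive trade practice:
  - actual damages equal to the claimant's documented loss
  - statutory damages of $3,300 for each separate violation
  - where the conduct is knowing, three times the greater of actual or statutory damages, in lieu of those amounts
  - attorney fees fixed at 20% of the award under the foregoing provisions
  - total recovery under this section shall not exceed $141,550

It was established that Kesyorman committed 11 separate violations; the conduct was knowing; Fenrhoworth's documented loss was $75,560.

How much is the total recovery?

Statutory damages: 11 × $3,300 = $36,300
Greater of actual damages ($75,560) or statutory damages ($36,300): $75,560
Trebled: 3 × $75,560 = $226,680
Attorney fees: 20% of $226,680 = $45,336
Total before cap: $226,680 + $45,336 = $272,016
Cap at $141,550: $272,016 exceeds the cap → $141,550

Total recovery: $141,550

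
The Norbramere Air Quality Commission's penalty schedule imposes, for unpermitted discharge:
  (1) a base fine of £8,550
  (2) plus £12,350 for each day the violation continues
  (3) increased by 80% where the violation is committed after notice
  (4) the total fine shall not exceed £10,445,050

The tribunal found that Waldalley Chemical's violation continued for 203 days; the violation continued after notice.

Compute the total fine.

£4,528,080

Per-day component: 203 × £12,350 = £2,507,050
Base plus per-day: £8,550 + £2,507,050 = £2,515,600
Enhancement: 80% of £2,515,600 = £2,012,480
Enhanced fine: £2,515,600 + £2,012,480 = £4,528,080
Cap at £10,445,050: £4,528,080 is within the cap, no reduction.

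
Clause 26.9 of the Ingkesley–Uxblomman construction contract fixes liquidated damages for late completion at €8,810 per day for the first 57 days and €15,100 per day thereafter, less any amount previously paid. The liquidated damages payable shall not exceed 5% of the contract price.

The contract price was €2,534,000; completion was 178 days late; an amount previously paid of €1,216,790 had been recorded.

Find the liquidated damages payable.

First 57 days: 57 × €8,810 = €502,170
Remaining days: (178 − 57) × €15,100 = €1,827,100
Accrued per-day damages: €502,170 + €1,827,100 = €2,329,270
Less amount previously paid: €2,329,270 − €1,216,790 = €1,112,480
Cap: 5% of €2,534,000 = €126,700
Cap at €126,700: €1,112,480 exceeds the cap → €126,700

€126,700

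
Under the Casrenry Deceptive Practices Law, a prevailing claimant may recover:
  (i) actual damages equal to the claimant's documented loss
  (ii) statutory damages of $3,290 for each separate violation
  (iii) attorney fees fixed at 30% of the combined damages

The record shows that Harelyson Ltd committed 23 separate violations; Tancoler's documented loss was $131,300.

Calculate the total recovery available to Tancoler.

Statutory damages: 23 × $3,290 = $75,670
Combined damages: $131,300 + $75,670 = $206,970
Attorney fees: 30% of $206,970 = $62,091
Total recovery: $206,970 + $62,091 = $269,061

$269,061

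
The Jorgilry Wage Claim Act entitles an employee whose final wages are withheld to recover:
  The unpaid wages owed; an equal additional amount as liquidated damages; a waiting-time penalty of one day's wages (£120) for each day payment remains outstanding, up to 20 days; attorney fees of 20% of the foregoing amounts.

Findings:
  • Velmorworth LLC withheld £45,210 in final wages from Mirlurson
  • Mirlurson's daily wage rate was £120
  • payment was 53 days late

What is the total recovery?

£111,384

Liquidated damages (equal amount): £45,210
Penalty days: min(53, 20) = 20
Waiting-time penalty: 20 × £120 = £2,400
Subtotal: £45,210 + £45,210 + £2,400 = £92,820
Attorney fees: 20% of £92,820 = £18,564
Total award: £92,820 + £18,564 = £111,384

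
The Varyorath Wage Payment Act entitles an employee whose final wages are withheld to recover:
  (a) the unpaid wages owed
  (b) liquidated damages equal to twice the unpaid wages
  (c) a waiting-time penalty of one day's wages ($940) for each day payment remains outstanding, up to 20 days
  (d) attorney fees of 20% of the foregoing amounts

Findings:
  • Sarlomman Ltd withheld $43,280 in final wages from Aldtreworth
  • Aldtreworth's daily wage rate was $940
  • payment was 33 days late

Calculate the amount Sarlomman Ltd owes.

$178,368

Doubled: 2 × $43,280 = $86,560
Penalty days: min(33, 20) = 20
Waiting-time penalty: 20 × $940 = $18,800
Subtotal: $43,280 + $86,560 + $18,800 = $148,640
Attorney fees: 20% of $148,640 = $29,728
Total award: $148,640 + $29,728 = $178,368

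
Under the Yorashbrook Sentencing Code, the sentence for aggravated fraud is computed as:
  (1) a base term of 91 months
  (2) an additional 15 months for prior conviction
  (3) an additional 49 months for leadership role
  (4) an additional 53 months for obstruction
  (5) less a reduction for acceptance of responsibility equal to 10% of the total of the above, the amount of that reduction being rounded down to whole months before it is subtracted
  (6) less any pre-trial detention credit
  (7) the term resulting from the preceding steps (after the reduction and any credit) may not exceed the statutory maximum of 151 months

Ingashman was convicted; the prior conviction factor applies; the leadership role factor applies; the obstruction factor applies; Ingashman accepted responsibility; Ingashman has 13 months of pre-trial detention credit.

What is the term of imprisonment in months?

Prior conviction enhancement: +15 months
Leadership role enhancement: +49 months
Obstruction enhancement: +53 months
Adjusted term: 91 months + 15 months + 49 months + 53 months = 208 months
Acceptance of responsibility reduction: 10% of 208 months = 20 months (rounded down)
After reduction: 208 − 20 = 188 months
Less pre-trial detention credit: 188 months − 13 months = 175 months
Cap at 151 months: 175 months exceeds the cap → 151 months

151 months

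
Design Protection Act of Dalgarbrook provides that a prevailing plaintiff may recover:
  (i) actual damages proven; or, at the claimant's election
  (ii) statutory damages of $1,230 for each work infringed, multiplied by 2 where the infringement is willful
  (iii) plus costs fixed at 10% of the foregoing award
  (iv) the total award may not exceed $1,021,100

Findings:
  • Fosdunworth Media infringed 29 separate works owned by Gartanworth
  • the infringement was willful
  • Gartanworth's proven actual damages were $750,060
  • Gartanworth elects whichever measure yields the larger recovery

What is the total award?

Statutory damages: 29 × $1,230 = $35,670
Doubled: 2 × $35,670 = $71,340
Greater of actual damages ($750,060) or enhanced statutory damages ($71,340): $750,060
Costs: 10% of $750,060 = $75,006
Award plus costs: $750,060 + $75,006 = $825,066
Cap at $1,021,100: $825,066 is within the cap, no reduction.

$825,066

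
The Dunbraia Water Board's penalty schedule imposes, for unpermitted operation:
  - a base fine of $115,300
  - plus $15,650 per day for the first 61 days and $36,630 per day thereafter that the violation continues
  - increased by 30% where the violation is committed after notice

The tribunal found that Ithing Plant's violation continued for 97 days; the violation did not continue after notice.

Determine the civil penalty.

$2,388,630

First 61 days: 61 × $15,650 = $954,650
Remaining days: (97 − 61) × $36,630 = $1,318,680
Per-day component: $954,650 + $1,318,680 = $2,273,330
Base plus per-day: $115,300 + $2,273,330 = $2,388,630
The violation did not continue after notice: no 30% increase.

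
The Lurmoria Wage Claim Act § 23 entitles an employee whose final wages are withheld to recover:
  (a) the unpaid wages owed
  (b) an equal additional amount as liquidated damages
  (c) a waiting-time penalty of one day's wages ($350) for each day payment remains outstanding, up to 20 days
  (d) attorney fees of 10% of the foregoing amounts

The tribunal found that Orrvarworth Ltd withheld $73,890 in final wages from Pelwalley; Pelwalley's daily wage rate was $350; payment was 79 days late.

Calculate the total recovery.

$170,258

Liquidated damages (equal amount): $73,890
Penalty days: min(79, 20) = 20
Waiting-time penalty: 20 × $350 = $7,000
Subtotal: $73,890 + $73,890 + $7,000 = $154,780
Attorney fees: 10% of $154,780 = $15,478
Total award: $154,780 + $15,478 = $170,258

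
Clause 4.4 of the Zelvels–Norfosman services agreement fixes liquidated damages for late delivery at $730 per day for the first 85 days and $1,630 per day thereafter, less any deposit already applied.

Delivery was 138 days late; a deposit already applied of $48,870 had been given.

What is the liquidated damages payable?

$99,570

First 85 days: 85 × $730 = $62,050
Remaining days: (138 − 85) × $1,630 = $86,390
Accrued per-day damages: $62,050 + $86,390 = $148,440
Less deposit already applied: $148,440 − $48,870 = $99,570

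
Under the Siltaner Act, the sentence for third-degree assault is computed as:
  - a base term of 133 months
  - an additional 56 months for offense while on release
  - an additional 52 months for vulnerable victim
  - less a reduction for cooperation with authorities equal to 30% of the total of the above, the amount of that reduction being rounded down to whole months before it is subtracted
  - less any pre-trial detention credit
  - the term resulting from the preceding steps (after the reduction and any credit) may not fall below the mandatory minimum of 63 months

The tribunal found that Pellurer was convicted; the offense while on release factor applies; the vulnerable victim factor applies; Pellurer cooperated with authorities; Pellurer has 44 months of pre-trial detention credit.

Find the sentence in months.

Offense while on release enhancement: +56 months
Vulnerable victim enhancement: +52 months
Adjusted term: 133 months + 56 months + 52 months = 241 months
Cooperation with authorities reduction: 30% of 241 months = 72 months (rounded down)
After reduction: 241 − 72 = 169 months
Less pre-trial detention credit: 169 months − 44 months = 125 months
Minimum 63 months: 125 months meets the minimum, no increase.

125 months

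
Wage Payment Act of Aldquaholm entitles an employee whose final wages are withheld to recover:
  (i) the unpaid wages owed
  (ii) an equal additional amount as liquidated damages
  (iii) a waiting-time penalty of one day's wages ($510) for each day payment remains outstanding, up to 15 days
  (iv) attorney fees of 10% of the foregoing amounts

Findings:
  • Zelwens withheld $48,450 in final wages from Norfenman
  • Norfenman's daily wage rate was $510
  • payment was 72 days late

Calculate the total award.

Liquidated damages (equal amount): $48,450
Penalty days: min(72, 15) = 15
Waiting-time penalty: 15 × $510 = $7,650
Subtotal: $48,450 + $48,450 + $7,650 = $104,550
Attorney fees: 10% of $104,550 = $10,455
Total award: $104,550 + $10,455 = $115,005

$115,005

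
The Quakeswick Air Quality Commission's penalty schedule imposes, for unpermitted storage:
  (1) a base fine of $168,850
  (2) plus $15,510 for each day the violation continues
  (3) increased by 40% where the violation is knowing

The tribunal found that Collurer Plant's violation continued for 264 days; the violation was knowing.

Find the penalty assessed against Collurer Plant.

$5,968,886

Per-day component: 264 × $15,510 = $4,094,640
Base plus per-day: $168,850 + $4,094,640 = $4,263,490
Enhancement: 40% of $4,263,490 = $1,705,396
Enhanced fine: $4,263,490 + $1,705,396 = $5,968,886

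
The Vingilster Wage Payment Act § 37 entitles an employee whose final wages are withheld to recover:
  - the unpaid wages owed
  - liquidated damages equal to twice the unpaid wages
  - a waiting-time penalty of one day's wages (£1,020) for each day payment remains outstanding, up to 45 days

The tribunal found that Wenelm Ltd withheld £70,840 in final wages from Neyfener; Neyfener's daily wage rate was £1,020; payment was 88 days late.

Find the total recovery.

£258,420

Doubled: 2 × £70,840 = £141,680
Penalty days: min(88, 45) = 45
Waiting-time penalty: 45 × £1,020 = £45,900
Total award: £70,840 + £141,680 + £45,900 = £258,420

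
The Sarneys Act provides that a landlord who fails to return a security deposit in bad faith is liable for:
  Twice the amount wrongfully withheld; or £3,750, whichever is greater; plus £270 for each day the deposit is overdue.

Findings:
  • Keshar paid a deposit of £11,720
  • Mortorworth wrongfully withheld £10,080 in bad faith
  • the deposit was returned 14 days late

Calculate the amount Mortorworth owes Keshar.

Doubled: 2 × £10,080 = £20,160
Minimum £3,750: £20,160 meets the minimum, no increase.
Late-return penalty: 14 × £270 = £3,780
Damages plus late penalty: £20,160 + £3,780 = £23,940

Recovery: £23,940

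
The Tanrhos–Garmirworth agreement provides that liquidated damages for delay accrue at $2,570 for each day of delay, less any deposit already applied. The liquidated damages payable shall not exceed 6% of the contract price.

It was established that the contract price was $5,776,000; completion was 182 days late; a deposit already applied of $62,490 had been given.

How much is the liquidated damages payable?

Per-day damages: 182 × $2,570 = $467,740
Less deposit already applied: $467,740 − $62,490 = $405,250
Cap: 6% of $5,776,000 = $346,560
Cap at $346,560: $405,250 exceeds the cap → $346,560

$346,560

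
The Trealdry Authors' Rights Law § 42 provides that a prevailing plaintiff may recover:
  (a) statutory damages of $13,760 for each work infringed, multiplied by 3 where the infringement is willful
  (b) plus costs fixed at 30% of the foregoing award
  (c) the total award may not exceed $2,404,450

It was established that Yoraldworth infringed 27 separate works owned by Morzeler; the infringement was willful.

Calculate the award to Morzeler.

$1,448,928

Statutory damages: 27 × $13,760 = $371,520
Trebled: 3 × $371,520 = $1,114,560
Costs: 30% of $1,114,560 = $334,368
Award plus costs: $1,114,560 + $334,368 = $1,448,928
Cap at $2,404,450: $1,448,928 is within the cap, no reduction.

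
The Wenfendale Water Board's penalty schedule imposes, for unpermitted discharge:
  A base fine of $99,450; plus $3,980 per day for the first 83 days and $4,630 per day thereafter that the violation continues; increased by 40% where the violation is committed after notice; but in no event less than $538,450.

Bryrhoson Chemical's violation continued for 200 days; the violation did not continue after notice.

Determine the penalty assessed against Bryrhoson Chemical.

First 83 days: 83 × $3,980 = $330,340
Remaining days: (200 − 83) × $4,630 = $541,710
Per-day component: $330,340 + $541,710 = $872,050
Base plus per-day: $99,450 + $872,050 = $971,500
The violation did not continue after notice: no 40% increase.
Minimum $538,450: $971,500 meets the minimum, no increase.

$971,500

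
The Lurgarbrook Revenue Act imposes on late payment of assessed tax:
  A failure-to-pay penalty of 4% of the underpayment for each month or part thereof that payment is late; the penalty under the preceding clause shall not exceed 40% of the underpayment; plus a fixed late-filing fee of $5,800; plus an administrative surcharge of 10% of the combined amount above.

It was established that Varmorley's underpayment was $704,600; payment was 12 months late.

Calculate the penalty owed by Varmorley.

Accrued rate: 4% × 12 = 48%, capped at 40% → 40%
Failure-to-pay penalty: 40% of $704,600 = $281,840
Penalty before surcharge: $281,840 + $5,800 = $287,640
Administrative surcharge: 10% of $287,640 = $28,764
Total penalty: $287,640 + $28,764 = $316,404

$316,404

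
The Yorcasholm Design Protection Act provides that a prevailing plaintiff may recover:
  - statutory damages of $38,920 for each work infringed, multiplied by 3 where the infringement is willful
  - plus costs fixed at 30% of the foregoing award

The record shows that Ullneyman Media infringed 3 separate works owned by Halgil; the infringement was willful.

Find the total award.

$455,364

Statutory damages: 3 × $38,920 = $116,760
Trebled: 3 × $116,760 = $350,280
Costs: 30% of $350,280 = $105,084
Award plus costs: $350,280 + $105,084 = $455,364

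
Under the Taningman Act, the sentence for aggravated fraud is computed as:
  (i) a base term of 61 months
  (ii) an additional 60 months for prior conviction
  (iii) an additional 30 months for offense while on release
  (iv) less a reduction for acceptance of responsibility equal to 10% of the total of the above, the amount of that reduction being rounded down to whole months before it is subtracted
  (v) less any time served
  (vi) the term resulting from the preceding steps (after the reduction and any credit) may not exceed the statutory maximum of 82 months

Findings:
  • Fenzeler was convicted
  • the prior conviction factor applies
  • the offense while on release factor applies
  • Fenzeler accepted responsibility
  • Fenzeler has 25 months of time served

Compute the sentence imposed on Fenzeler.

Prior conviction enhancement: +60 months
Offense while on release enhancement: +30 months
Adjusted term: 61 months + 60 months + 30 months = 151 months
Acceptance of responsibility reduction: 10% of 151 months = 15 months (rounded down)
After reduction: 151 − 15 = 136 months
Less time served: 136 months − 25 months = 111 months
Cap at 82 months: 111 months exceeds the cap → 82 months

82 months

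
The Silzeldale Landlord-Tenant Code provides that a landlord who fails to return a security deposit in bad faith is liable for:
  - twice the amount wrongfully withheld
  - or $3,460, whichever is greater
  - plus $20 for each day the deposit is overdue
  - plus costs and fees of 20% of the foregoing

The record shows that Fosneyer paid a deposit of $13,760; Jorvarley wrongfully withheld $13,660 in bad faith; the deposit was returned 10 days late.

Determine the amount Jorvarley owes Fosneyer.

$33,024

Doubled: 2 × $13,660 = $27,320
Minimum $3,460: $27,320 meets the minimum, no increase.
Late-return penalty: 10 × $20 = $200
Damages plus late penalty: $27,320 + $200 = $27,520
Costs and fees: 20% of $27,520 = $5,504
Total recovery: $27,520 + $5,504 = $33,024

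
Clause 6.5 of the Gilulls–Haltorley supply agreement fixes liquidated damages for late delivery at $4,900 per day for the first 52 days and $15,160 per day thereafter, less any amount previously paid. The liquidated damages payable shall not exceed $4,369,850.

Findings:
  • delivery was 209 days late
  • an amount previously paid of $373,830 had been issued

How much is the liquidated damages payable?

First 52 days: 52 × $4,900 = $254,800
Remaining days: (209 − 52) × $15,160 = $2,380,120
Accrued per-day damages: $254,800 + $2,380,120 = $2,634,920
Less amount previously paid: $2,634,920 − $373,830 = $2,261,090
Cap at $4,369,850: $2,261,090 is within the cap, no reduction.

$2,261,090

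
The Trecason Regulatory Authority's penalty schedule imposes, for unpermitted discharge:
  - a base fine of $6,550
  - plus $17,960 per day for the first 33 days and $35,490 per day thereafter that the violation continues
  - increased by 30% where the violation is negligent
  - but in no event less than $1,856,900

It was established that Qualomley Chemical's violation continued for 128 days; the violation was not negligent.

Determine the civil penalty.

First 33 days: 33 × $17,960 = $592,680
Remaining days: (128 − 33) × $35,490 = $3,371,550
Per-day component: $592,680 + $3,371,550 = $3,964,230
Base plus per-day: $6,550 + $3,964,230 = $3,970,780
The violation was not negligent: no 30% increase.
Minimum $1,856,900: $3,970,780 meets the minimum, no increase.

$3,970,780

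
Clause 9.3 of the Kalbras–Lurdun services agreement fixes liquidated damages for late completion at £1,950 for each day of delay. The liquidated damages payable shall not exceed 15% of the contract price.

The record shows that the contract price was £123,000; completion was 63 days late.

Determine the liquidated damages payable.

£18,450

Per-day damages: 63 × £1,950 = £122,850
Cap: 15% of £123,000 = £18,450
Cap at £18,450: £122,850 exceeds the cap → £18,450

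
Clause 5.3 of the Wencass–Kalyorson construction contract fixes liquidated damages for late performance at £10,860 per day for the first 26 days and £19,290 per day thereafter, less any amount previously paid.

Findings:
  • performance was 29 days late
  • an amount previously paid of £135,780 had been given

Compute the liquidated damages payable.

First 26 days: 26 × £10,860 = £282,360
Remaining days: (29 − 26) × £19,290 = £57,870
Accrued per-day damages: £282,360 + £57,870 = £340,230
Less amount previously paid: £340,230 − £135,780 = £204,450

£204,450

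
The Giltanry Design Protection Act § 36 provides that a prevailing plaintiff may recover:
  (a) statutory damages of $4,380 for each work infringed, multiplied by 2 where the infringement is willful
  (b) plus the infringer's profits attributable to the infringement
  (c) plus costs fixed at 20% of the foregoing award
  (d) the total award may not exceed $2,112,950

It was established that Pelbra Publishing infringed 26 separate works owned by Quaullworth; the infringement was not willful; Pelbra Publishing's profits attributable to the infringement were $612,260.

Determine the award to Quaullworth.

Award: $871,368

Statutory damages: 26 × $4,380 = $113,880
Infringement not willful: no ×2 enhancement.
Combined award: $113,880 + $612,260 = $726,140
Costs: 20% of $726,140 = $145,228
Award plus costs: $726,140 + $145,228 = $871,368
Cap at $2,112,950: $871,368 is within the cap, no reduction.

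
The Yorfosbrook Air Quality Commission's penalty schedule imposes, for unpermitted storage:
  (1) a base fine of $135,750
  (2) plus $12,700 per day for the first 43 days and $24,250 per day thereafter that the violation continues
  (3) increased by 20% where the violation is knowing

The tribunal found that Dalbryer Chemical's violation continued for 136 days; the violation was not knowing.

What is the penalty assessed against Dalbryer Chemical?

First 43 days: 43 × $12,700 = $546,100
Remaining days: (136 − 43) × $24,250 = $2,255,250
Per-day component: $546,100 + $2,255,250 = $2,801,350
Base plus per-day: $135,750 + $2,801,350 = $2,937,100
The violation was not knowing: no 20% increase.

$2,937,100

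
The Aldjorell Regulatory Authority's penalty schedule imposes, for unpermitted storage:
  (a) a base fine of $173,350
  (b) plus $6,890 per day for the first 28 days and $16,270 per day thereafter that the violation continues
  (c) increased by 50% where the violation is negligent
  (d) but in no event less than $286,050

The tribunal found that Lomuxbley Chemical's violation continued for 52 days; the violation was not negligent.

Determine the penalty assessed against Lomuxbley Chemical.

First 28 days: 28 × $6,890 = $192,920
Remaining days: (52 − 28) × $16,270 = $390,480
Per-day component: $192,920 + $390,480 = $583,400
Base plus per-day: $173,350 + $583,400 = $756,750
The violation was not negligent: no 50% increase.
Minimum $286,050: $756,750 meets the minimum, no increase.

$756,750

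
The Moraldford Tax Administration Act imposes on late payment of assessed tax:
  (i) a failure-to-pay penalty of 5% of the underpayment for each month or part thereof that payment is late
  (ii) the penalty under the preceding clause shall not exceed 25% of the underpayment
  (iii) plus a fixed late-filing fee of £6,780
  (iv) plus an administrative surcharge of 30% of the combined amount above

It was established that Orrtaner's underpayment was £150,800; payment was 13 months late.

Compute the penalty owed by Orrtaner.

Accrued rate: 5% × 13 = 65%, capped at 25% → 25%
Failure-to-pay penalty: 25% of £150,800 = £37,700
Penalty before surcharge: £37,700 + £6,780 = £44,480
Administrative surcharge: 30% of £44,480 = £13,344
Total penalty: £44,480 + £13,344 = £57,824

£57,824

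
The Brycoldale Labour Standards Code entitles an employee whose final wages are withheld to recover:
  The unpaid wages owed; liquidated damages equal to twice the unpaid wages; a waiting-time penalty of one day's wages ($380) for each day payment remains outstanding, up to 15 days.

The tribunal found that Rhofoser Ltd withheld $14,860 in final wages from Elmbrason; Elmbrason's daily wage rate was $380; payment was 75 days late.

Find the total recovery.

Total award: $50,280

Doubled: 2 × $14,860 = $29,720
Penalty days: min(75, 15) = 15
Waiting-time penalty: 15 × $380 = $5,700
Total award: $14,860 + $29,720 + $5,700 = $50,280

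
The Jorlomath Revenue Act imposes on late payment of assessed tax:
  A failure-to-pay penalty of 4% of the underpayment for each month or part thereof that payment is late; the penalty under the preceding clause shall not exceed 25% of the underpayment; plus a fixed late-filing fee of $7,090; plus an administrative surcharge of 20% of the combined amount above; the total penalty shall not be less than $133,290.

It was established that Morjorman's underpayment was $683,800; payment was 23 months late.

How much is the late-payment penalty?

Accrued rate: 4% × 23 = 92%, capped at 25% → 25%
Failure-to-pay penalty: 25% of $683,800 = $170,950
Penalty before surcharge: $170,950 + $7,090 = $178,040
Administrative surcharge: 20% of $178,040 = $35,608
Total penalty: $178,040 + $35,608 = $213,648
Minimum $133,290: $213,648 meets the minimum, no increase.

$213,648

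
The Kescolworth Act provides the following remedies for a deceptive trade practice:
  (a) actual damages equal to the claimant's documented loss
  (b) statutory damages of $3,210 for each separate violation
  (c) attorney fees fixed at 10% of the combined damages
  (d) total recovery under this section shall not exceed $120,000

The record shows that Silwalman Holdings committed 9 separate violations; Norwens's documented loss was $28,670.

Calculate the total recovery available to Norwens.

Statutory damages: 9 × $3,210 = $28,890
Combined damages: $28,670 + $28,890 = $57,560
Attorney fees: 10% of $57,560 = $5,756
Total before cap: $57,560 + $5,756 = $63,316
Cap at $120,000: $63,316 is within the cap, no reduction.

Total recovery: $63,316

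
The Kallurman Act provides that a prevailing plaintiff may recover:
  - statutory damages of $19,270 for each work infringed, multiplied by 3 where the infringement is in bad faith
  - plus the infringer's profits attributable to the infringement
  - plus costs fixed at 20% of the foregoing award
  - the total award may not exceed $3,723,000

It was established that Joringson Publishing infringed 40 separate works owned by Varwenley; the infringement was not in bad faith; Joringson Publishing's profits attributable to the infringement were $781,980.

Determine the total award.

Statutory damages: 40 × $19,270 = $770,800
Infringement not in bad faith: no ×3 enhancement.
Combined award: $770,800 + $781,980 = $1,552,780
Costs: 20% of $1,552,780 = $310,556
Award plus costs: $1,552,780 + $310,556 = $1,863,336
Cap at $3,723,000: $1,863,336 is within the cap, no reduction.

$1,863,336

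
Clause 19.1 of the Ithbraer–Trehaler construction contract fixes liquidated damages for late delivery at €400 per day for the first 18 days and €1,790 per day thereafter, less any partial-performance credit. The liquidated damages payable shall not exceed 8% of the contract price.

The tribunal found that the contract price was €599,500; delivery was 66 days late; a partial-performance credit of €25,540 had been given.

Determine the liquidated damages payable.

First 18 days: 18 × €400 = €7,200
Remaining days: (66 − 18) × €1,790 = €85,920
Accrued per-day damages: €7,200 + €85,920 = €93,120
Less partial-performance credit: €93,120 − €25,540 = €67,580
Cap: 8% of €599,500 = €47,960
Cap at €47,960: €67,580 exceeds the cap → €47,960

€47,960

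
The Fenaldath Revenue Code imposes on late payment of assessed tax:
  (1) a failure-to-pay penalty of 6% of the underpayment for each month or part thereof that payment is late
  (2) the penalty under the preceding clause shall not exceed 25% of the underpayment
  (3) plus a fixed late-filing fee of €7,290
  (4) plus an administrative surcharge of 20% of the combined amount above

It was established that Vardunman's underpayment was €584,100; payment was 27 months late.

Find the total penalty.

Accrued rate: 6% × 27 = 162%, capped at 25% → 25%
Failure-to-pay penalty: 25% of €584,100 = €146,025
Penalty before surcharge: €146,025 + €7,290 = €153,315
Administrative surcharge: 20% of €153,315 = €30,663
Total penalty: €153,315 + €30,663 = €183,978

€183,978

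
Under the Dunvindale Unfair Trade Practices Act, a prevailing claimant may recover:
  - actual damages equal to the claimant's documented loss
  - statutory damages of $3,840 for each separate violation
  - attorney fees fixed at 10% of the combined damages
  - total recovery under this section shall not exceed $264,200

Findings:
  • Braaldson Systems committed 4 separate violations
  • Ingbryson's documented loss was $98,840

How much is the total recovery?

Statutory damages: 4 × $3,840 = $15,360
Combined damages: $98,840 + $15,360 = $114,200
Attorney fees: 10% of $114,200 = $11,420
Total before cap: $114,200 + $11,420 = $125,620
Cap at $264,200: $125,620 is within the cap, no reduction.

$125,620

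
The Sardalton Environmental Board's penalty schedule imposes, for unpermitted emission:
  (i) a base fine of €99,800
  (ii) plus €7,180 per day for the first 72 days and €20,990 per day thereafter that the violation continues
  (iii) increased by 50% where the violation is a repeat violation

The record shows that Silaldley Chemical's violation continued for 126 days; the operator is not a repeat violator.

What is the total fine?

€1,750,220

First 72 days: 72 × €7,180 = €516,960
Remaining days: (126 − 72) × €20,990 = €1,133,460
Per-day component: €516,960 + €1,133,460 = €1,650,420
Base plus per-day: €99,800 + €1,650,420 = €1,750,220
The operator is not a repeat violator: no 50% increase.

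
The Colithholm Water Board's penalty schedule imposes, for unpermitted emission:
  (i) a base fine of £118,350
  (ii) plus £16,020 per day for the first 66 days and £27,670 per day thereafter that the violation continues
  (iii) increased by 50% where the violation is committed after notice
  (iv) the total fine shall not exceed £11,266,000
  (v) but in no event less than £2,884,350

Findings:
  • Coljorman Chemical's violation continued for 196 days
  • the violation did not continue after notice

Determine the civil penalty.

First 66 days: 66 × £16,020 = £1,057,320
Remaining days: (196 − 66) × £27,670 = £3,597,100
Per-day component: £1,057,320 + £3,597,100 = £4,654,420
Base plus per-day: £118,350 + £4,654,420 = £4,772,770
The violation did not continue after notice: no 50% increase.
Cap at £11,266,000: £4,772,770 is within the cap, no reduction.
Minimum £2,884,350: £4,772,770 meets the minimum, no increase.

£4,772,770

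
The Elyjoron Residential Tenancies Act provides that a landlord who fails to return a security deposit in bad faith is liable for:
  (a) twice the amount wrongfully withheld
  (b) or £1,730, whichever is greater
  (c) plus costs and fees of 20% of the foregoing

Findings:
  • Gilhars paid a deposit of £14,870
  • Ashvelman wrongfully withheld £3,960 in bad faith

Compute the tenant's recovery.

Recovery: £9,504

Doubled: 2 × £3,960 = £7,920
Minimum £1,730: £7,920 meets the minimum, no increase.
Costs and fees: 20% of £7,920 = £1,584
Total recovery: £7,920 + £1,584 = £9,504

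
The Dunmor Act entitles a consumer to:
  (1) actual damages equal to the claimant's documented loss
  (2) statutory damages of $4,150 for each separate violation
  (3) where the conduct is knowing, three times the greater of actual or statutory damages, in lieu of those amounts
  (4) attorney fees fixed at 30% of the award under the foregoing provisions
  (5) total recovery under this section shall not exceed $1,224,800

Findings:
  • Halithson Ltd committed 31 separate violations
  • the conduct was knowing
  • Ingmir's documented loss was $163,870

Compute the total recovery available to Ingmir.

Total recovery: $639,093

Statutory damages: 31 × $4,150 = $128,650
Greater of actual damages ($163,870) or statutory damages ($128,650): $163,870
Trebled: 3 × $163,870 = $491,610
Attorney fees: 30% of $491,610 = $147,483
Total before cap: $491,610 + $147,483 = $639,093
Cap at $1,224,800: $639,093 is within the cap, no reduction.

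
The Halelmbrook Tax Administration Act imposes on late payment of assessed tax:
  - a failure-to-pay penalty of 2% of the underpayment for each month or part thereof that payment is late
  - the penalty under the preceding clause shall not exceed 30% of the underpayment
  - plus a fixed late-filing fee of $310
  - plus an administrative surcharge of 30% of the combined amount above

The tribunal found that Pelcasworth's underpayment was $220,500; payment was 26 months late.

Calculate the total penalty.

Accrued rate: 2% × 26 = 52%, capped at 30% → 30%
Failure-to-pay penalty: 30% of $220,500 = $66,150
Penalty before surcharge: $66,150 + $310 = $66,460
Administrative surcharge: 30% of $66,460 = $19,938
Total penalty: $66,460 + $19,938 = $86,398

Penalty: $86,398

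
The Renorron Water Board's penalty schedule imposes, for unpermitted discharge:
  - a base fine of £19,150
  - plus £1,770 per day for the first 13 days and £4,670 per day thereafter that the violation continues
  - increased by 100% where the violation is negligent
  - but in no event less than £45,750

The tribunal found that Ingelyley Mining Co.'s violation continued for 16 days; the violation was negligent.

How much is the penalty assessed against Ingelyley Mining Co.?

First 13 days: 13 × £1,770 = £23,010
Remaining days: (16 − 13) × £4,670 = £14,010
Per-day component: £23,010 + £14,010 = £37,020
Base plus per-day: £19,150 + £37,020 = £56,170
Enhancement: 100% of £56,170 = £56,170
Enhanced fine: £56,170 + £56,170 = £112,340
Minimum £45,750: £112,340 meets the minimum, no increase.

£112,340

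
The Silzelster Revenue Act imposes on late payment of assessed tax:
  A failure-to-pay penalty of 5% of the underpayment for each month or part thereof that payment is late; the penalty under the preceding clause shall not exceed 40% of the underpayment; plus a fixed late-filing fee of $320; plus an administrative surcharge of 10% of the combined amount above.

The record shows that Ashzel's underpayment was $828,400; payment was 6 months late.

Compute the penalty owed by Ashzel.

Accrued rate: 5% × 6 = 30%, capped at 40% → 30%
Failure-to-pay penalty: 30% of $828,400 = $248,520
Penalty before surcharge: $248,520 + $320 = $248,840
Administrative surcharge: 10% of $248,840 = $24,884
Total penalty: $248,840 + $24,884 = $273,724

$273,724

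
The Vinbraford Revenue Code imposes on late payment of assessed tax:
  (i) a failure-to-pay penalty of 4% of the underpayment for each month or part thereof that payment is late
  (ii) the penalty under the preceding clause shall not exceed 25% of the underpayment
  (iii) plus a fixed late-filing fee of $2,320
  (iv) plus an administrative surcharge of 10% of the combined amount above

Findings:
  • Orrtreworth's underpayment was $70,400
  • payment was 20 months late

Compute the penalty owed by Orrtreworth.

Accrued rate: 4% × 20 = 80%, capped at 25% → 25%
Failure-to-pay penalty: 25% of $70,400 = $17,600
Penalty before surcharge: $17,600 + $2,320 = $19,920
Administrative surcharge: 10% of $19,920 = $1,992
Total penalty: $19,920 + $1,992 = $21,912

$21,912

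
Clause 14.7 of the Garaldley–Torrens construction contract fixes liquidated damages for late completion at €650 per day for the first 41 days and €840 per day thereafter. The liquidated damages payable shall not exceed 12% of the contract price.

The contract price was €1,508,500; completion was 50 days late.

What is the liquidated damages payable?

First 41 days: 41 × €650 = €26,650
Remaining days: (50 − 41) × €840 = €7,560
Accrued per-day damages: €26,650 + €7,560 = €34,210
Cap: 12% of €1,508,500 = €181,020
Cap at €181,020: €34,210 is within the cap, no reduction.

€34,210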